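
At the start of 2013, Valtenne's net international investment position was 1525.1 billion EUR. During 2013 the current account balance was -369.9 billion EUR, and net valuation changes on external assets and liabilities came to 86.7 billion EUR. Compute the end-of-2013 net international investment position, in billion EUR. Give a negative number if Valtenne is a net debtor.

Change in NIIP = current account + net valuation change = -369.9 + 86.7 = -283.2
End-of-year NIIP = 1525.1 + (-283.2) = 1241.9

1241.9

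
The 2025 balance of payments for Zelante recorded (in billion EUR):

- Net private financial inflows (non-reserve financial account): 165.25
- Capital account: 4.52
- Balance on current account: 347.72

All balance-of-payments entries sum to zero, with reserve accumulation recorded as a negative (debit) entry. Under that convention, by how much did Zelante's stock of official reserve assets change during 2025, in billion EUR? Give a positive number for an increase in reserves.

517.49

Official reserve transactions balance = -(347.72 + 4.52 + 165.25) = -517.49
An accumulation of reserves is recorded as a debit (negative entry), so the change in the stock of reserves is the negative of that balance.
Change in official reserves = -(-517.49) = 517.49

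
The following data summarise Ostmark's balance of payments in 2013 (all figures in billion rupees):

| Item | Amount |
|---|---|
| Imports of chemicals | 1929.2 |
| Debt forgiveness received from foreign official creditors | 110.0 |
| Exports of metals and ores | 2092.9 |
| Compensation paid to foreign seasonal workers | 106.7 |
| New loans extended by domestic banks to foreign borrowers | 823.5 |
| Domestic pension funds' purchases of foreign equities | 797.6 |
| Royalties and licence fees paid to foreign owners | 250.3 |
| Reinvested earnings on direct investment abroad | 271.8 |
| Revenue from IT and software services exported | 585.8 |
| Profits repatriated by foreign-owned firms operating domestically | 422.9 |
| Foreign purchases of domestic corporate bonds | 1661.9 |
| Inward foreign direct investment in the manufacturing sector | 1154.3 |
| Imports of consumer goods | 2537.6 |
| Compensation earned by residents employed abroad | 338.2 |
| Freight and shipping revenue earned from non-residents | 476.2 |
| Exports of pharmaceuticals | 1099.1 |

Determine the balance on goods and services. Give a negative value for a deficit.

Goods: 2092.9 - 2537.6 - 1929.2 + 1099.1 = -1274.8
Services: 585.8 + 476.2 - 250.3 = 811.7
Trade balance = -1274.8 + 811.7 = -463.1
(Excluded from the trade balance — capital account: debt forgiveness received from foreign official creditors 110.0; primary income: compensation paid to foreign seasonal workers 106.7, reinvested earnings on direct investment abroad 271.8, profits repatriated by foreign-owned firms operating domestically 422.9, compensation earned by residents employed abroad 338.2; financial account: new loans extended by domestic banks to foreign borrowers 823.5, domestic pension funds' purchases of foreign equities 797.6, foreign purchases of domestic corporate bonds 1661.9, inward foreign direct investment in the manufacturing sector 1154.3.)

-463.1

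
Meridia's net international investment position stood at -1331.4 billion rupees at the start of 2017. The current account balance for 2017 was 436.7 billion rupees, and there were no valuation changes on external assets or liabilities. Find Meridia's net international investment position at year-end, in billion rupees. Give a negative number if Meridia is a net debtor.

With no valuation effects, change in NIIP = current account = 436.7
End-of-year NIIP = -1331.4 + 436.7 = -894.7

-894.7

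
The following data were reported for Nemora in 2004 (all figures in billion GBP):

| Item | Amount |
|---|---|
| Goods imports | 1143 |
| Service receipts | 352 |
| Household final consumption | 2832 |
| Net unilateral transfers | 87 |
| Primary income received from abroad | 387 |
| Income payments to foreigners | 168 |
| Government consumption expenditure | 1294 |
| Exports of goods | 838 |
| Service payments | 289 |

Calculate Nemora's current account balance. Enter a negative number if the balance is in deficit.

Goods balance = 838 - 1143 = -305
Services balance = 352 - 289 = 63
Trade balance (goods + services) = -305 + 63 = -242
Net primary income = 387 - 168 = 219
Net secondary income = 87
Current account = -242 + 219 + 87 = 64

64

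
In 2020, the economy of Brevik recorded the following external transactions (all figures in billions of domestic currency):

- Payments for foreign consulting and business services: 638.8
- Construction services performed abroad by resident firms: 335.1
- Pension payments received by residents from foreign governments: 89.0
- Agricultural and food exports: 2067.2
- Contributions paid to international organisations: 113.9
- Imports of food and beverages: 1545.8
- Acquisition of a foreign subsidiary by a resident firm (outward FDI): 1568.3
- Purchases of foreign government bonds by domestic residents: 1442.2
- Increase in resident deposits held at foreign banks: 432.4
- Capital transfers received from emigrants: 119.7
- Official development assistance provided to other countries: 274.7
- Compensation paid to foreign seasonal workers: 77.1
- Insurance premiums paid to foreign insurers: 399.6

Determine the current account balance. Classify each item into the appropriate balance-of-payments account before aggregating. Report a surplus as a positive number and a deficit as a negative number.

-558.6

Goods: -1545.8 + 2067.2 = 521.4
Services: 335.1 - 638.8 - 399.6 = -703.3
Primary income: -77.1
Secondary income: 89.0 - 274.7 - 113.9 = -299.6
Current account = 521.4 + (-703.3) + (-77.1) + (-299.6) = -558.6
(Excluded from the current account — financial account: acquisition of a foreign subsidiary by a resident firm (outward FDI) 1568.3, purchases of foreign government bonds by domestic residents 1442.2, increase in resident deposits held at foreign banks 432.4; capital account: capital transfers received from emigrants 119.7.)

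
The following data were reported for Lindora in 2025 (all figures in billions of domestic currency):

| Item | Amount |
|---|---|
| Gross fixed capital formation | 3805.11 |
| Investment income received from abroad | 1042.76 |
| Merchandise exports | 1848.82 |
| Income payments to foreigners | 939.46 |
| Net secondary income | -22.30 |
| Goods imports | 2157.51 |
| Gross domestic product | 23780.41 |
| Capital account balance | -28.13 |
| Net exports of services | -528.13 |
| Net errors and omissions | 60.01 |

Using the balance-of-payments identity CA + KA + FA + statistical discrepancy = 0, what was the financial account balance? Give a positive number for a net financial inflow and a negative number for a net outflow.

Goods balance = 1848.82 - 2157.51 = -308.69
Services balance = -528.13
Trade balance (goods + services) = -308.69 + (-528.13) = -836.82
Net primary income = 1042.76 - 939.46 = 103.30
Net secondary income = -22.30
Current account = -836.82 + 103.30 + (-22.30) = -755.82
Financial account = -(-755.82 + (-28.13) + 60.01) = 723.94

723.94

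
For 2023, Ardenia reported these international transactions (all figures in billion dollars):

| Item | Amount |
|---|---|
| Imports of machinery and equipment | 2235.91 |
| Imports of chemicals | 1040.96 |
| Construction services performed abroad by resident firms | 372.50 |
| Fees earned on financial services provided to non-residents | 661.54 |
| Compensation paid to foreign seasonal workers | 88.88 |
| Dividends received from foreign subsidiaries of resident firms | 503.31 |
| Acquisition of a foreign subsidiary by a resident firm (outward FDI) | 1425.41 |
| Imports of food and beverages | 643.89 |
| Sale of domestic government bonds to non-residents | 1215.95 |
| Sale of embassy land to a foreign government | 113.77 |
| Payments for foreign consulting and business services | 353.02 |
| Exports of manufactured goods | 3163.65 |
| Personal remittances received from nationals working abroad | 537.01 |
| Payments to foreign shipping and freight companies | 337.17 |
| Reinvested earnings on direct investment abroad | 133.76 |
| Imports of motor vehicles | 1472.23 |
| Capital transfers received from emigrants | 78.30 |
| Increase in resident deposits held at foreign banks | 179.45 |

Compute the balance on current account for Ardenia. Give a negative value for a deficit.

-800.29

Goods: -643.89 + 3163.65 - 1040.96 - 1472.23 - 2235.91 = -2229.34
Services: 661.54 - 353.02 + 372.50 - 337.17 = 343.85
Primary income: 503.31 + 133.76 - 88.88 = 548.19
Secondary income: 537.01
Current account = (-2229.34) + 343.85 + 548.19 + 537.01 = -800.29
(Excluded from the current account — financial account: acquisition of a foreign subsidiary by a resident firm (outward FDI) 1425.41, sale of domestic government bonds to non-residents 1215.95, increase in resident deposits held at foreign banks 179.45; capital account: sale of embassy land to a foreign government 113.77, capital transfers received from emigrants 78.30.)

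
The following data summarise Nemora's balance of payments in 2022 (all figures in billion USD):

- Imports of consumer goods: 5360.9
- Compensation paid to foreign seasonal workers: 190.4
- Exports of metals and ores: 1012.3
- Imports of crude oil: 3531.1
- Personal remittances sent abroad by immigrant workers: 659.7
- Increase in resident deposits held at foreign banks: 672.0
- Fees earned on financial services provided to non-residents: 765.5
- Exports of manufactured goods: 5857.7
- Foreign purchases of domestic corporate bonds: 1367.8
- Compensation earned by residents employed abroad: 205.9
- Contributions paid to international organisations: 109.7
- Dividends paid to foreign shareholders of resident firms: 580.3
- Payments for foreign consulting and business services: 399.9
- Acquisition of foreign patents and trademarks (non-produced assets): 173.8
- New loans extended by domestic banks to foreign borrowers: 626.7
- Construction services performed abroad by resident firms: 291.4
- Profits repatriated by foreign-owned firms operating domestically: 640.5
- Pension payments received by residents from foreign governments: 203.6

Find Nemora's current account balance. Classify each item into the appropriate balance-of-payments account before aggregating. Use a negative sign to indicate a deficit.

-3136.1

Goods: -3531.1 + 5857.7 + 1012.3 - 5360.9 = -2022.0
Services: -399.9 + 765.5 + 291.4 = 657.0
Primary income: -190.4 - 640.5 + 205.9 - 580.3 = -1205.3
Secondary income: -109.7 - 659.7 + 203.6 = -565.8
Current account = (-2022.0) + 657.0 + (-1205.3) + (-565.8) = -3136.1
(Excluded from the current account — financial account: increase in resident deposits held at foreign banks 672.0, foreign purchases of domestic corporate bonds 1367.8, new loans extended by domestic banks to foreign borrowers 626.7; capital account: acquisition of foreign patents and trademarks (non-produced assets) 173.8.)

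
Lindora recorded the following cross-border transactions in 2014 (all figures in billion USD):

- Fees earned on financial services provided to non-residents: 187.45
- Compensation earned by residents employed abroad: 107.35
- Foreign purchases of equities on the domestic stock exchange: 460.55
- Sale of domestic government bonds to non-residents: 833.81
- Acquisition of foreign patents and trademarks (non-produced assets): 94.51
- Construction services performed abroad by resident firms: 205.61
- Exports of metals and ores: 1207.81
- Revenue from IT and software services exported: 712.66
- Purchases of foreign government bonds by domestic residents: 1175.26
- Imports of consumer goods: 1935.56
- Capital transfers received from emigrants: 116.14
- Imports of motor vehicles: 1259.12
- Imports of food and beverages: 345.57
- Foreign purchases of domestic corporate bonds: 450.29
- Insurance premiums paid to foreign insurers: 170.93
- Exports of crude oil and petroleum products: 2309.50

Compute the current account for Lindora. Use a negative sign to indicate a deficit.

1019.20

Goods: -1259.12 - 1935.56 - 345.57 + 2309.50 + 1207.81 = -22.94
Services: -170.93 + 187.45 + 205.61 + 712.66 = 934.79
Primary income: 107.35
Current account = (-22.94) + 934.79 + 107.35 = 1019.20
(Excluded from the current account — financial account: foreign purchases of equities on the domestic stock exchange 460.55, sale of domestic government bonds to non-residents 833.81, purchases of foreign government bonds by domestic residents 1175.26, foreign purchases of domestic corporate bonds 450.29; capital account: acquisition of foreign patents and trademarks (non-produced assets) 94.51, capital transfers received from emigrants 116.14.)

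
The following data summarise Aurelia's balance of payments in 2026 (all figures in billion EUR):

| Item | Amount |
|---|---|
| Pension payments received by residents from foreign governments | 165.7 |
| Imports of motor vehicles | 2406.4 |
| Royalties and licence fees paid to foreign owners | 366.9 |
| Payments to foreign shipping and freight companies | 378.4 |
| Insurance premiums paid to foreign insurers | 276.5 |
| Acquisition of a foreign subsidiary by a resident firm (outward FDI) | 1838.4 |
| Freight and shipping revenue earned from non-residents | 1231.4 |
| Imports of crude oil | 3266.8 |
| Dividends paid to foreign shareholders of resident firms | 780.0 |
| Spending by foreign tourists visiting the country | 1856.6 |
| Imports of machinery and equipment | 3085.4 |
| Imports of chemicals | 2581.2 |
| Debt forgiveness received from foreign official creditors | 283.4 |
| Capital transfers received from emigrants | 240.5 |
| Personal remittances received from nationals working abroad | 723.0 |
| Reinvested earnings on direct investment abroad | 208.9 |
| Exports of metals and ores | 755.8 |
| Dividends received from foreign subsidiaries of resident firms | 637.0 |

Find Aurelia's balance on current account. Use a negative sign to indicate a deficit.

Goods: -3085.4 - 2406.4 + 755.8 - 3266.8 - 2581.2 = -10584.0
Services: -276.5 + 1856.6 + 1231.4 - 366.9 - 378.4 = 2066.2
Primary income: 637.0 + 208.9 - 780.0 = 65.9
Secondary income: 723.0 + 165.7 = 888.7
Current account = (-10584.0) + 2066.2 + 65.9 + 888.7 = -7563.2
(Excluded from the current account — financial account: acquisition of a foreign subsidiary by a resident firm (outward FDI) 1838.4; capital account: debt forgiveness received from foreign official creditors 283.4, capital transfers received from emigrants 240.5.)

-7563.2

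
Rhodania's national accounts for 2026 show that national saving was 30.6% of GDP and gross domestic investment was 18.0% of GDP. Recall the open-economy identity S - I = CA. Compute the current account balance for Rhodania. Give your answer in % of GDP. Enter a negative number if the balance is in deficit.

12.6

S - I = CA (net lending to the rest of the world).
CA = S - I = 30.6 - 18.0 = 12.6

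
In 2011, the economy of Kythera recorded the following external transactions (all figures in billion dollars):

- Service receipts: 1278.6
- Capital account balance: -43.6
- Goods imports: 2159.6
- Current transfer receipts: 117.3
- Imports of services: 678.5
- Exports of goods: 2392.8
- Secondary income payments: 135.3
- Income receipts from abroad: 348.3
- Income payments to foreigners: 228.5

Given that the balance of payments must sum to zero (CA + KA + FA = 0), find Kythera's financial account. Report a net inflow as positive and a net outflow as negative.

Goods balance = 2392.8 - 2159.6 = 233.2
Services balance = 1278.6 - 678.5 = 600.1
Trade balance (goods + services) = 233.2 + 600.1 = 833.3
Net primary income = 348.3 - 228.5 = 119.8
Net secondary income = 117.3 - 135.3 = -18.0
Current account = 833.3 + 119.8 + (-18.0) = 935.1
Financial account = -(935.1 + (-43.6)) = -891.5

-891.5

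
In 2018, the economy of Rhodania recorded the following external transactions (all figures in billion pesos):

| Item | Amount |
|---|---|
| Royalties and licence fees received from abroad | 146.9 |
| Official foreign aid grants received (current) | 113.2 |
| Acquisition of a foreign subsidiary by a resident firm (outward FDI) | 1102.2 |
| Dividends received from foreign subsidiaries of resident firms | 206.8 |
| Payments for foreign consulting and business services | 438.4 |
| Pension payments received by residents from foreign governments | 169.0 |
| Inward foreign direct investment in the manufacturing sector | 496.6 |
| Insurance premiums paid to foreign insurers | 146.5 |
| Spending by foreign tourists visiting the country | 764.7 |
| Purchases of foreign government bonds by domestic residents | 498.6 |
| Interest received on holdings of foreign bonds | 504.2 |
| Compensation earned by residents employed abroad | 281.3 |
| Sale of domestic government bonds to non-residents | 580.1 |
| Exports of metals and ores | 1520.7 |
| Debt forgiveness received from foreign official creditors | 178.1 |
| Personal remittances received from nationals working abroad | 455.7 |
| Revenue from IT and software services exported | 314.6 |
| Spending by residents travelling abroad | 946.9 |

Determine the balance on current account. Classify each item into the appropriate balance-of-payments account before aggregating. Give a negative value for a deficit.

Goods: 1520.7
Services: -946.9 + 764.7 - 146.5 + 146.9 + 314.6 - 438.4 = -305.6
Primary income: 281.3 + 504.2 + 206.8 = 992.3
Secondary income: 169.0 + 455.7 + 113.2 = 737.9
Current account = 1520.7 + (-305.6) + 992.3 + 737.9 = 2945.3
(Excluded from the current account — financial account: acquisition of a foreign subsidiary by a resident firm (outward FDI) 1102.2, inward foreign direct investment in the manufacturing sector 496.6, purchases of foreign government bonds by domestic residents 498.6, sale of domestic government bonds to non-residents 580.1; capital account: debt forgiveness received from foreign official creditors 178.1.)

2945.3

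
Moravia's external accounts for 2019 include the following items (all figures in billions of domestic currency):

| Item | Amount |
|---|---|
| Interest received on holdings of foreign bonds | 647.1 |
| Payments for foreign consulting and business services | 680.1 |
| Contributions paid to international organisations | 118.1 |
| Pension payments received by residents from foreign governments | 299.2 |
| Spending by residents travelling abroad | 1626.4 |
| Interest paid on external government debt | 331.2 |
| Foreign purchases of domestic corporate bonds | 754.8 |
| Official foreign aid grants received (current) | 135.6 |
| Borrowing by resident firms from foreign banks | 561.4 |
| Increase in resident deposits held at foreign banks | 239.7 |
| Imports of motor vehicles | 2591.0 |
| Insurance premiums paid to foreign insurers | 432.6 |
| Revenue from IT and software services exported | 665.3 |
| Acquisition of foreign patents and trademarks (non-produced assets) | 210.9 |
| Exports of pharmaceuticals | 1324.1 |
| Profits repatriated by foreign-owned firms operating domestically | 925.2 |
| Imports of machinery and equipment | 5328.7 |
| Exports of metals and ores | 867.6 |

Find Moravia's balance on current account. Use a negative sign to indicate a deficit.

Goods: -5328.7 + 867.6 + 1324.1 - 2591.0 = -5728.0
Services: -1626.4 - 680.1 + 665.3 - 432.6 = -2073.8
Primary income: -925.2 + 647.1 - 331.2 = -609.3
Secondary income: 299.2 - 118.1 + 135.6 = 316.7
Current account = (-5728.0) + (-2073.8) + (-609.3) + 316.7 = -8094.4
(Excluded from the current account — financial account: foreign purchases of domestic corporate bonds 754.8, borrowing by resident firms from foreign banks 561.4, increase in resident deposits held at foreign banks 239.7; capital account: acquisition of foreign patents and trademarks (non-produced assets) 210.9.)

-8094.4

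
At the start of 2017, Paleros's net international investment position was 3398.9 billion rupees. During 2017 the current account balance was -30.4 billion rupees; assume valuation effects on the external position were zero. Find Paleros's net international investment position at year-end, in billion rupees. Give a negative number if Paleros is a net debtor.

With no valuation effects, change in NIIP = current account = -30.4
End-of-year NIIP = 3398.9 + (-30.4) = 3368.5

3368.5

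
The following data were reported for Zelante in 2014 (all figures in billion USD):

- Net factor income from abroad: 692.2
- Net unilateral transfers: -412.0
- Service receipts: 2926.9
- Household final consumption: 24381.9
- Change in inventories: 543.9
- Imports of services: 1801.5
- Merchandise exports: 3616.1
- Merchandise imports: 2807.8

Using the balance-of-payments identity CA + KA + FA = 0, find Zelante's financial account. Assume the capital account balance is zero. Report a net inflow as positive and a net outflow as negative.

Goods balance = 3616.1 - 2807.8 = 808.3
Services balance = 2926.9 - 1801.5 = 1125.4
Trade balance (goods + services) = 808.3 + 1125.4 = 1933.7
Net primary income = 692.2
Net secondary income = -412.0
Current account = 1933.7 + 692.2 + (-412.0) = 2213.9
Financial account = -(2213.9) = -2213.9

-2213.9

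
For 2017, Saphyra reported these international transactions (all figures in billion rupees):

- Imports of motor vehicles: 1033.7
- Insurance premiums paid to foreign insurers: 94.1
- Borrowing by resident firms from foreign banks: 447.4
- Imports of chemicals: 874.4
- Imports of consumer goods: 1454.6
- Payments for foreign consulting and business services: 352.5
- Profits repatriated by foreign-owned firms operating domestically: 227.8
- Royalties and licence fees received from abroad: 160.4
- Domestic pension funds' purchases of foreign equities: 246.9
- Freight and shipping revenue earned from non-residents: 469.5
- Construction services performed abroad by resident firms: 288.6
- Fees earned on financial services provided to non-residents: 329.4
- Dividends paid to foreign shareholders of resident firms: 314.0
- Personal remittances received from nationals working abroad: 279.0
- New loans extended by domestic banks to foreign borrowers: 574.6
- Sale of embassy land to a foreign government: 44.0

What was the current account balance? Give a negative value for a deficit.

Goods: -1454.6 - 874.4 - 1033.7 = -3362.7
Services: 288.6 + 329.4 - 94.1 + 469.5 - 352.5 + 160.4 = 801.3
Primary income: -314.0 - 227.8 = -541.8
Secondary income: 279.0
Current account = (-3362.7) + 801.3 + (-541.8) + 279.0 = -2824.2
(Excluded from the current account — financial account: borrowing by resident firms from foreign banks 447.4, domestic pension funds' purchases of foreign equities 246.9, new loans extended by domestic banks to foreign borrowers 574.6; capital account: sale of embassy land to a foreign government 44.0.)

-2824.2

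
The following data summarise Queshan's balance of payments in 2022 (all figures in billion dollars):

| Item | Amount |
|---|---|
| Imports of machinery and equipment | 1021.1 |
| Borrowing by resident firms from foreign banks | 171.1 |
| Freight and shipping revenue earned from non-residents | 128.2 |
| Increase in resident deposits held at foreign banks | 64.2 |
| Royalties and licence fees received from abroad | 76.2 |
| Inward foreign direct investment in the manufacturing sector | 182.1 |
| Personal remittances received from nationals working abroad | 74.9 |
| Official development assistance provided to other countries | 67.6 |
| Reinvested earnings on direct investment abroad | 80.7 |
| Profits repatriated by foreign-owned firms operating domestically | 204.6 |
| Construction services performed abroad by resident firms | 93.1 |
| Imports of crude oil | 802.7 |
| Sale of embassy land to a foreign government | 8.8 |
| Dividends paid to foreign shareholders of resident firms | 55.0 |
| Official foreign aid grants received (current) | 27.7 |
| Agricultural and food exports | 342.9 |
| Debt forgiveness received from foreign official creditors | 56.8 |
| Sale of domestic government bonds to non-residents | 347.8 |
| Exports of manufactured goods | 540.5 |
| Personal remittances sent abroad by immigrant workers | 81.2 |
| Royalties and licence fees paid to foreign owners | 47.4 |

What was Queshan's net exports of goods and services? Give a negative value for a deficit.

Goods: -1021.1 + 342.9 - 802.7 + 540.5 = -940.4
Services: -47.4 + 128.2 + 76.2 + 93.1 = 250.1
Trade balance = -940.4 + 250.1 = -690.3
(Excluded from the trade balance — financial account: borrowing by resident firms from foreign banks 171.1, increase in resident deposits held at foreign banks 64.2, inward foreign direct investment in the manufacturing sector 182.1, sale of domestic government bonds to non-residents 347.8; secondary income: personal remittances received from nationals working abroad 74.9, official development assistance provided to other countries 67.6, official foreign aid grants received (current) 27.7, personal remittances sent abroad by immigrant workers 81.2; primary income: reinvested earnings on direct investment abroad 80.7, profits repatriated by foreign-owned firms operating domestically 204.6, dividends paid to foreign shareholders of resident firms 55.0; capital account: sale of embassy land to a foreign government 8.8, debt forgiveness received from foreign official creditors 56.8.)

-690.3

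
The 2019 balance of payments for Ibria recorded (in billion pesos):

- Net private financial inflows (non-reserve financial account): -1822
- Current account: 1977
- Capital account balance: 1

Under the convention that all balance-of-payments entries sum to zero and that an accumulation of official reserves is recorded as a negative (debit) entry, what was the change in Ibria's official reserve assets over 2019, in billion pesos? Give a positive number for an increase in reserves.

156

Official reserve transactions balance = -(1977 + 1 + (-1822)) = -156
An accumulation of reserves is recorded as a debit (negative entry), so the change in the stock of reserves is the negative of that balance.
Change in official reserves = -(-156) = 156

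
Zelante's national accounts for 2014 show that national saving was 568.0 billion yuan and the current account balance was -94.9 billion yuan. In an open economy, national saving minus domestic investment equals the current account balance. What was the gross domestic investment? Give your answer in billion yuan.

I = S - CA = 568.0 - (-94.9) = 662.9

662.9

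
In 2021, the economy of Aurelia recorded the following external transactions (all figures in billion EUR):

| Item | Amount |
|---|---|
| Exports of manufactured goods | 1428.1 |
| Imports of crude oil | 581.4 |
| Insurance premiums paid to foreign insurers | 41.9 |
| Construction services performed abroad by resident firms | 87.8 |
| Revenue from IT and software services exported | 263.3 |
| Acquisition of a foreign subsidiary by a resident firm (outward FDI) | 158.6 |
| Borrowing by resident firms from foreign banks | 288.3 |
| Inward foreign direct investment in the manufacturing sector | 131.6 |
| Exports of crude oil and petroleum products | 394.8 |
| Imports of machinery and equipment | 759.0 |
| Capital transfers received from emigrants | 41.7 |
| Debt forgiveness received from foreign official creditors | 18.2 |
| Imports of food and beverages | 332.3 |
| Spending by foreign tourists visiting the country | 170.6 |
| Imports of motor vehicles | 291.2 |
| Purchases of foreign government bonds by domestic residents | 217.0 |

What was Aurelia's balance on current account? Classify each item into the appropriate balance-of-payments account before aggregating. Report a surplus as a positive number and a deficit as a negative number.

Goods: 394.8 - 759.0 - 291.2 - 581.4 - 332.3 + 1428.1 = -141.0
Services: 87.8 - 41.9 + 170.6 + 263.3 = 479.8
Current account = (-141.0) + 479.8 = 338.8
(Excluded from the current account — financial account: acquisition of a foreign subsidiary by a resident firm (outward FDI) 158.6, borrowing by resident firms from foreign banks 288.3, inward foreign direct investment in the manufacturing sector 131.6, purchases of foreign government bonds by domestic residents 217.0; capital account: capital transfers received from emigrants 41.7, debt forgiveness received from foreign official creditors 18.2.)

338.8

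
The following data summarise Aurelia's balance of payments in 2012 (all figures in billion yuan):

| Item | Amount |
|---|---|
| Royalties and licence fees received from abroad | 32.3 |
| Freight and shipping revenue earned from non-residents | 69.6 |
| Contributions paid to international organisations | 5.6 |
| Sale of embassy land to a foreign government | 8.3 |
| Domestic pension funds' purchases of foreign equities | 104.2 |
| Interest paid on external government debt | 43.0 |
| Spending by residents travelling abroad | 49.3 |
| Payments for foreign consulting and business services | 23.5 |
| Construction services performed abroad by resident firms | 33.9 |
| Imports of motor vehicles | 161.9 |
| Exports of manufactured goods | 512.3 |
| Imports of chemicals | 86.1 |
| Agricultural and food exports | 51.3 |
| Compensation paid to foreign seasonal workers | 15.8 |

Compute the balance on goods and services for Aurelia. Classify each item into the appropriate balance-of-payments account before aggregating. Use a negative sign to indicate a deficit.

Goods: -161.9 - 86.1 + 512.3 + 51.3 = 315.6
Services: -49.3 + 33.9 + 69.6 - 23.5 + 32.3 = 63.0
Trade balance = 315.6 + 63.0 = 378.6
(Excluded from the trade balance — secondary income: contributions paid to international organisations 5.6; capital account: sale of embassy land to a foreign government 8.3; financial account: domestic pension funds' purchases of foreign equities 104.2; primary income: interest paid on external government debt 43.0, compensation paid to foreign seasonal workers 15.8.)

378.6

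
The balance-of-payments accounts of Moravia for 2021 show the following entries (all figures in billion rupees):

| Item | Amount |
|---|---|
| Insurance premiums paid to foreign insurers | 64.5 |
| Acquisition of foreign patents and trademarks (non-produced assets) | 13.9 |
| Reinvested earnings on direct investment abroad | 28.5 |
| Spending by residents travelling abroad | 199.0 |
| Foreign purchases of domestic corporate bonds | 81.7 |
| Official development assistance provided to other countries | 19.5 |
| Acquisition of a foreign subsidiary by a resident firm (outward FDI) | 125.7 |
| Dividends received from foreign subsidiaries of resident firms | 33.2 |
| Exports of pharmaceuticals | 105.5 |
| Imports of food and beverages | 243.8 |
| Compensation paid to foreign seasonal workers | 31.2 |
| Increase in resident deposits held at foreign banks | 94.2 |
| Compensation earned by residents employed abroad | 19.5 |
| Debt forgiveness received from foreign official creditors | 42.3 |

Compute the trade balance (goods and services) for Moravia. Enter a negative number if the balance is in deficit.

Goods: 105.5 - 243.8 = -138.3
Services: -64.5 - 199.0 = -263.5
Trade balance = -138.3 + (-263.5) = -401.8
(Excluded from the trade balance — capital account: acquisition of foreign patents and trademarks (non-produced assets) 13.9, debt forgiveness received from foreign official creditors 42.3; primary income: reinvested earnings on direct investment abroad 28.5, dividends received from foreign subsidiaries of resident firms 33.2, compensation paid to foreign seasonal workers 31.2, compensation earned by residents employed abroad 19.5; financial account: foreign purchases of domestic corporate bonds 81.7, acquisition of a foreign subsidiary by a resident firm (outward FDI) 125.7, increase in resident deposits held at foreign banks 94.2; secondary income: official development assistance provided to other countries 19.5.)

-401.8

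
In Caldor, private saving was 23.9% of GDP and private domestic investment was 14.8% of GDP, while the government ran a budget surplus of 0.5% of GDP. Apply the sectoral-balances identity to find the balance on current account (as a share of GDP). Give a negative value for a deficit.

9.6

By the sectoral-balances identity, CA = (S_private - I) + (T - G).
Private balance = 23.9 - 14.8 = 9.1
Government balance (T - G) = 0.5
CA = 9.1 + 0.5 = 9.6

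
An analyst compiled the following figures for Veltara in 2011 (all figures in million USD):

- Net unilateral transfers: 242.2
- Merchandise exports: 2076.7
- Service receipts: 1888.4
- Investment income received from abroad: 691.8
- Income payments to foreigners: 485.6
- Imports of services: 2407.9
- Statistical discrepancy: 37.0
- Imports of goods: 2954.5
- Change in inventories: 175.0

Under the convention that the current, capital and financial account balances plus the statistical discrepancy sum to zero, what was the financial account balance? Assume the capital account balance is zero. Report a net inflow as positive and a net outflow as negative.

911.9

Goods balance = 2076.7 - 2954.5 = -877.8
Services balance = 1888.4 - 2407.9 = -519.5
Trade balance (goods + services) = -877.8 + (-519.5) = -1397.3
Net primary income = 691.8 - 485.6 = 206.2
Net secondary income = 242.2
Current account = -1397.3 + 206.2 + 242.2 = -948.9
Financial account = -(-948.9 + 37.0) = 911.9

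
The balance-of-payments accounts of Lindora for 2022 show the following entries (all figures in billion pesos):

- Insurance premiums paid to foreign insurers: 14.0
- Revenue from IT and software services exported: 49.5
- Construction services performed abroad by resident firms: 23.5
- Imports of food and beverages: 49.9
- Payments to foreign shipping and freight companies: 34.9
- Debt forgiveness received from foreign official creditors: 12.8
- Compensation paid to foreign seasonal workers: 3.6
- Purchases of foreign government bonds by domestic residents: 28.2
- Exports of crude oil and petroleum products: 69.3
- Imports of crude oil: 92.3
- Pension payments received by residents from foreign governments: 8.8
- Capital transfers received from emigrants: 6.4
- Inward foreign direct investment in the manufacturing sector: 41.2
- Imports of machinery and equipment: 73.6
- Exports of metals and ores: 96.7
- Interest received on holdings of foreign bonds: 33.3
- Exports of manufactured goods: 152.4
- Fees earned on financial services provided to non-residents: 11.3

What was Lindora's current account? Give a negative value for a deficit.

176.5

Goods: 152.4 - 49.9 - 73.6 + 96.7 + 69.3 - 92.3 = 102.6
Services: 23.5 - 14.0 - 34.9 + 11.3 + 49.5 = 35.4
Primary income: -3.6 + 33.3 = 29.7
Secondary income: 8.8
Current account = 102.6 + 35.4 + 29.7 + 8.8 = 176.5
(Excluded from the current account — capital account: debt forgiveness received from foreign official creditors 12.8, capital transfers received from emigrants 6.4; financial account: purchases of foreign government bonds by domestic residents 28.2, inward foreign direct investment in the manufacturing sector 41.2.)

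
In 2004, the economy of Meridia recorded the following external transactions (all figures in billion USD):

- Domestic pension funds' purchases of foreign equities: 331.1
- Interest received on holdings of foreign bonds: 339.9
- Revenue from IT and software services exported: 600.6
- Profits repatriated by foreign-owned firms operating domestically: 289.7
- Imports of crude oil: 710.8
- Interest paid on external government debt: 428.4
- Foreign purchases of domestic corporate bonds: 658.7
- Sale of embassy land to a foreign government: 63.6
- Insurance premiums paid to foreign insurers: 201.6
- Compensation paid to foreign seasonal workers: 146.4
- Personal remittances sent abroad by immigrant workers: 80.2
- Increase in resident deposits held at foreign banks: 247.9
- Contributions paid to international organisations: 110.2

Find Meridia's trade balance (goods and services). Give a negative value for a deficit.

-311.8

Goods: -710.8
Services: 600.6 - 201.6 = 399.0
Trade balance = -710.8 + 399.0 = -311.8
(Excluded from the trade balance — financial account: domestic pension funds' purchases of foreign equities 331.1, foreign purchases of domestic corporate bonds 658.7, increase in resident deposits held at foreign banks 247.9; primary income: interest received on holdings of foreign bonds 339.9, profits repatriated by foreign-owned firms operating domestically 289.7, interest paid on external government debt 428.4, compensation paid to foreign seasonal workers 146.4; capital account: sale of embassy land to a foreign government 63.6; secondary income: personal remittances sent abroad by immigrant workers 80.2, contributions paid to international organisations 110.2.)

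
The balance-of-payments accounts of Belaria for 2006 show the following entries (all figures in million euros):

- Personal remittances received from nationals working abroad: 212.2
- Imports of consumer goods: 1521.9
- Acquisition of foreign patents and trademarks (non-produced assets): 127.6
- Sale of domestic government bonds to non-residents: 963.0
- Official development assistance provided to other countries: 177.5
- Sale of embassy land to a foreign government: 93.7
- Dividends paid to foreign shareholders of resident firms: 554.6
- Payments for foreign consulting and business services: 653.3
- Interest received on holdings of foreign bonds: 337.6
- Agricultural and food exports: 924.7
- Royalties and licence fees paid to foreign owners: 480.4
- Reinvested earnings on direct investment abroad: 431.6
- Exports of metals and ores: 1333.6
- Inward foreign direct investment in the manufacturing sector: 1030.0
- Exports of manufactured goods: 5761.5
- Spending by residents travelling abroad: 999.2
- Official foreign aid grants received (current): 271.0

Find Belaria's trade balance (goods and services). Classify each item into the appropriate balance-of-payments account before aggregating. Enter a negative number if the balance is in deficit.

Goods: 1333.6 + 5761.5 + 924.7 - 1521.9 = 6497.9
Services: -653.3 - 480.4 - 999.2 = -2132.9
Trade balance = 6497.9 + (-2132.9) = 4365.0
(Excluded from the trade balance — secondary income: personal remittances received from nationals working abroad 212.2, official development assistance provided to other countries 177.5, official foreign aid grants received (current) 271.0; capital account: acquisition of foreign patents and trademarks (non-produced assets) 127.6, sale of embassy land to a foreign government 93.7; financial account: sale of domestic government bonds to non-residents 963.0, inward foreign direct investment in the manufacturing sector 1030.0; primary income: dividends paid to foreign shareholders of resident firms 554.6, interest received on holdings of foreign bonds 337.6, reinvested earnings on direct investment abroad 431.6.)

4365.0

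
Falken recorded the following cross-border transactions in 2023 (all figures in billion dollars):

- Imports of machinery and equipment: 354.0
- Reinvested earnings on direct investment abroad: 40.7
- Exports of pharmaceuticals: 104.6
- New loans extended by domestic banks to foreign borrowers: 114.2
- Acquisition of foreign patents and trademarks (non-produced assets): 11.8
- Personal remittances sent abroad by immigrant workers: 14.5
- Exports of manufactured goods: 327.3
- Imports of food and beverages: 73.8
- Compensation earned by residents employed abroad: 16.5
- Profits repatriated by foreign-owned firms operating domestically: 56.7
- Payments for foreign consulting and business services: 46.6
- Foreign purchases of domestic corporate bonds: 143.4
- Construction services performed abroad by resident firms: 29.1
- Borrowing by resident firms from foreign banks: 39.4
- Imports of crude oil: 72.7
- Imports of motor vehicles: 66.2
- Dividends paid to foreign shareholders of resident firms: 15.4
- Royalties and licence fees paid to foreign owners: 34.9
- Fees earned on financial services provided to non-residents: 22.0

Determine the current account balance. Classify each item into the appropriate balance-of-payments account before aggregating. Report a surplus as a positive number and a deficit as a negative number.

-194.6

Goods: -66.2 + 104.6 + 327.3 - 73.8 - 72.7 - 354.0 = -134.8
Services: -46.6 + 29.1 + 22.0 - 34.9 = -30.4
Primary income: 16.5 - 56.7 + 40.7 - 15.4 = -14.9
Secondary income: -14.5
Current account = (-134.8) + (-30.4) + (-14.9) + (-14.5) = -194.6
(Excluded from the current account — financial account: new loans extended by domestic banks to foreign borrowers 114.2, foreign purchases of domestic corporate bonds 143.4, borrowing by resident firms from foreign banks 39.4; capital account: acquisition of foreign patents and trademarks (non-produced assets) 11.8.)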